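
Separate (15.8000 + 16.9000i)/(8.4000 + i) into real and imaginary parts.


Multiply by conjugate: (15.8000 + 16.9000i)(8.4000 - i) / (8.4^2 + 1^2)
Numerator real = 15.8*8.4 + 16.9*1 = 149.62
Numerator imag = 16.9*8.4 - 15.8*1 = 126.16
Denominator = 71.56
Re(z) = 149.62/71.56 = 2.0908
Im(z) = 126.16/71.56 = 1.7630

Re(z) = 2.0908, Im(z) = 1.7630


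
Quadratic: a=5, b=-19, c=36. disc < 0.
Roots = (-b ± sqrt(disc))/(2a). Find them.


disc = (-19)^2 - 4*5*36 = 361 - 720 = -359
sqrt(|disc|) = sqrt(359) = 18.9473
Real part = 19/(2*5) = 1.9000
Imag part = 18.9473/(2*5) = 1.8947

1.9000 ± 1.8947i


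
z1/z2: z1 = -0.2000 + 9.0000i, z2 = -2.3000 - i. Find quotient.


Conjugate of z2 = -2.3000 + i
Numerator: (-0.2000 + 9.0000i)(-2.3000 + i) = -8.5400 - 20.9000i
Denominator: (-2.3)^2 + (-1)^2 = 6.29
Result = (-8.5400 - 20.9000i)/6.29

-1.3577 - 3.3227i


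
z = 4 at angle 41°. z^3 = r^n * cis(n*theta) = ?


r^3 = 4^3 = 64
n*theta = 3*41° = 123° = 123° (mod 360)
a = 64*cos(123°) = -34.8569
b = 64*sin(123°) = 53.6749

64 cis(123°) = -34.8569 + 53.6749i


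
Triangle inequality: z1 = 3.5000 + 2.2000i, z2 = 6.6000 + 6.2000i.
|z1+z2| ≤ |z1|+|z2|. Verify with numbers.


|z1| = sqrt(3.5^2 + 2.2^2) = sqrt(17.09) = 4.1340
|z2| = sqrt(6.6^2 + 6.2^2) = sqrt(82) = 9.0554
z1+z2 = 10.1000 + 8.4000i
|z1+z2| = sqrt(172.57) = 13.1366
|z1|+|z2| = 4.1340 + 9.0554 = 13.1894

|z1+z2| = 13.1366 ≤ |z1|+|z2| = 13.1894 (verified)


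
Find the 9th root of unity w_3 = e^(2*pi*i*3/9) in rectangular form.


Angle = 360*3/9 = 120°
a = cos(120°) = -0.5000
b = sin(120°) = 0.8660

-0.5000 + 0.8660i


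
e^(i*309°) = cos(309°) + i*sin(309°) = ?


cos(309°) = 0.6293
sin(309°) = -0.7771

e^(i*309°) = 0.6293 - 0.7771i


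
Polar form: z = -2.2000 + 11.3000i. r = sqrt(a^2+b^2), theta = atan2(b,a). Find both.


r = sqrt(4.84+127.69) = sqrt(132.53) = 11.5122
theta = atan2(11.3, -2.2) = 101.0171 degrees

r = 11.5122, theta = 101.0171 degrees


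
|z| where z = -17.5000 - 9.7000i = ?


|z| = sqrt((-17.5)^2 + (-9.7)^2) = sqrt(306.25 + 94.09) = sqrt(400.34) = 20.0085

|z| = 20.0085


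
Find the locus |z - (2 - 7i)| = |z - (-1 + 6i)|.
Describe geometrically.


Equal distances means the locus is the perpendicular bisector of z1 and z2.
Midpoint = ((2+(-1))/2, (-7+6)/2) = (0.5000, -0.5000)

Perpendicular bisector through (0.5000, -0.5000)


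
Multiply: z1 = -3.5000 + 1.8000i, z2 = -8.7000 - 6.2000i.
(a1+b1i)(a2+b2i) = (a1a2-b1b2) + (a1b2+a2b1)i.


Real = -3.5*(-8.7) - 1.8*(-6.2) = 30.45 - (-11.16) = 41.61
Imag = -3.5*(-6.2) - (8.7)*1.8 = 21.7 - (15.66) = 6.04

41.6100 + 6.0400i


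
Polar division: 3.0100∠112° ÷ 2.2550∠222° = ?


r = 3.0100 / 2.2550 = 1.3348
theta = 112° - 222° = -110° = 250° (mod 360)

1.3348 cis(250°)


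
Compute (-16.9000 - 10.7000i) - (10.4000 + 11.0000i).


Real: -16.9 - 10.4 = -27.3
Imag: -10.7 - 11 = -21.7

-27.3000 - 21.7000i


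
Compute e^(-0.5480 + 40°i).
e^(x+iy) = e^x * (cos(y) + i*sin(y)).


e^-0.5480 = 0.5781
cos(40°) = 0.766044
sin(40°) = 0.6428
Real = 0.5781*0.766044 = 0.4429
Imag = 0.5781*0.6428 = 0.3716

0.4429 + 0.3716i


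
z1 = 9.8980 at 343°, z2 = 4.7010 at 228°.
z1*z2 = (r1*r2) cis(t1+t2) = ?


r = 9.8980 * 4.7010 = 46.5305
theta = 343° + 228° = 571° = 211° (mod 360)

46.5305 cis(211°)


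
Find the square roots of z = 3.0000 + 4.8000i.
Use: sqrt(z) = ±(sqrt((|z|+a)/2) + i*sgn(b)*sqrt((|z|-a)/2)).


|z| = sqrt(9+23.04) = 5.6604
sqrt((|z|+a)/2) = sqrt((5.6604+3)/2) = sqrt(4.3302) = 2.0809
sqrt((|z|-a)/2) = sqrt((5.6604-3)/2) = sqrt(1.3302) = 1.1533

±(2.0809 + 1.1533i) i.e. 2.0809 + 1.1533i and -2.0809 - 1.1533i


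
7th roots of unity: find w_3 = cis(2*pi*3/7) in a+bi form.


Angle = 360*3/7 = 154.2857°
a = cos(154.2857°) = -0.9010
b = sin(154.2857°) = 0.4339

-0.9010 + 0.4339i


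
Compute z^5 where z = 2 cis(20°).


r^5 = 2^5 = 32
n*theta = 5*20° = 100° = 100° (mod 360)
a = 32*cos(100°) = -5.5567
b = 32*sin(100°) = 31.5138

32 cis(100°) = -5.5567 + 31.5138i


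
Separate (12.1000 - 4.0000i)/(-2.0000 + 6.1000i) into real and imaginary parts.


Multiply by conjugate: (12.1000 - 4.0000i)(-2.0000 - 6.1000i) / ((-2)^2 + 6.1^2)
Numerator real = 12.1*(-2) - (4)*6.1 = -48.6
Numerator imag = -4*(-2) - 12.1*6.1 = -65.81
Denominator = 41.21
Re(z) = -48.6/41.21 = -1.1793
Im(z) = -65.81/41.21 = -1.5969

Re(z) = -1.1793, Im(z) = -1.5969


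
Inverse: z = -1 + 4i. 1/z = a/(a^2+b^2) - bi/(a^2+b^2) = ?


|z|^2 = 1+16 = 17
1/z = (-1 - 4i)/17

1/z = -0.0588 - 0.2353i


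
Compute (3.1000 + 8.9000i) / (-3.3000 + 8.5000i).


Conjugate of z2 = -3.3000 - 8.5000i
Numerator: (3.1000 + 8.9000i)(-3.3000 - 8.5000i) = 65.4200 - 55.7200i
Denominator: (-3.3)^2 + 8.5^2 = 83.14
Result = (65.4200 - 55.7200i)/83.14

0.7869 - 0.6702i


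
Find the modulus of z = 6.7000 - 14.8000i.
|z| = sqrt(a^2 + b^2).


|z| = sqrt(6.7^2 + (-14.8)^2) = sqrt(44.89 + 219.04) = sqrt(263.93) = 16.2459

|z| = 16.2459


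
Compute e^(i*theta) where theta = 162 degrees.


cos(162°) = -0.9511
sin(162°) = 0.3090

e^(i*162°) = -0.9511 + 0.3090i


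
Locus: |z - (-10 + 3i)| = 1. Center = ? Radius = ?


|z - z0| = r is a circle with center z0 and radius r.
Center = (-10, 3), radius = 1

Circle with center (-10, 3) and radius 1


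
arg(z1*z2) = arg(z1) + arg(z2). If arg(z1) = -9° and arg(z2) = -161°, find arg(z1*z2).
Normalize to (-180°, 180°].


arg(z1*z2) = -9° - 161° = -170°
Normalized to (-180°, 180°]: -170°

-170°


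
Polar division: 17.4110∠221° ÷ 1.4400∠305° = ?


r = 17.4110 / 1.4400 = 12.0910
theta = 221° - 305° = -84° = 276° (mod 360)

12.0910 cis(276°)


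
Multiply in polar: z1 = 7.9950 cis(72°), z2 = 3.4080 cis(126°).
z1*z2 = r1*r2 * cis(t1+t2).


r = 7.9950 * 3.4080 = 27.2470
theta = 72° + 126° = 198° = 198° (mod 360)

27.2470 cis(198°)


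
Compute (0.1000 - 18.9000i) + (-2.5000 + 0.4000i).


Real: 0.1 - 2.5 = -2.4
Imag: -18.9 + 0.4 = -18.5

-2.4000 - 18.5000i


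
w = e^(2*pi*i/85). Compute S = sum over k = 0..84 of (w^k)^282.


The roots are w_k = w^k with w = e^(2*pi*i/85), and (w^k)^282 = (w^282)^k.
So S = 1 + u + u^2 + ... + u^(84) with u = w^282.
282 = 3*85 + 27, so 282 is not a multiple of 85: u = (w^85)^3 * w^27 = w^27 ≠ 1 (w is a primitive 85th root), while u^85 = (w^85)^282 = 1.
Geometric series: S = (1 - u^85)/(1 - u) = (1 - 1)/(1 - u) = 0

S = 0


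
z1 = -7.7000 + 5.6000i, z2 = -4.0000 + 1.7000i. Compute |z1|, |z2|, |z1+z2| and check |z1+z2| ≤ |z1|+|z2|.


|z1| = sqrt((-7.7)^2 + 5.6^2) = sqrt(90.65) = 9.5210
|z2| = sqrt((-4)^2 + 1.7^2) = sqrt(18.89) = 4.3463
z1+z2 = -11.7000 + 7.3000i
|z1+z2| = sqrt(190.18) = 13.7906
|z1|+|z2| = 9.5210 + 4.3463 = 13.8673

|z1+z2| = 13.7906 ≤ |z1|+|z2| = 13.8673 (verified)


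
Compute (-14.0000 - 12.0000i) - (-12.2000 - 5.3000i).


Real: -14 + 12.2 = -1.8
Imag: -12 + 5.3 = -6.7

-1.8000 - 6.7000i


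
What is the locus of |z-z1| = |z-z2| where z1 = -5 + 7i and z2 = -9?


Equal distances means the locus is the perpendicular bisector of z1 and z2.
Midpoint = ((-5+(-9))/2, (7+0)/2) = (-7.0000, 3.5000)

Perpendicular bisector through (-7.0000, 3.5000)


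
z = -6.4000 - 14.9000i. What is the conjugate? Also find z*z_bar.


z_bar = -6.4000 + 14.9000i
z*z_bar = (-6.4)^2 + (-14.9)^2 = 40.96 + 222.01 = 262.97

z_bar = -6.4000 + 14.9000i, z*z_bar = 262.97


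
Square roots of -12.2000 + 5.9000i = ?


|z| = sqrt(148.84+34.81) = 13.5518
sqrt((|z|+a)/2) = sqrt((13.5518+(-12.2))/2) = sqrt(0.6759) = 0.8221
sqrt((|z|-a)/2) = sqrt((13.5518-(-12.2))/2) = sqrt(12.8759) = 3.5883

±(0.8221 + 3.5883i) i.e. 0.8221 + 3.5883i and -0.8221 - 3.5883i


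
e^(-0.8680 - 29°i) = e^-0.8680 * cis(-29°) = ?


e^-0.8680 = 0.4198
cos(-29°) = 0.8746
sin(-29°) = -0.4848
Real = 0.4198*0.8746 = 0.3672
Imag = 0.4198*(-0.4848) = -0.2035

0.3672 - 0.2035i


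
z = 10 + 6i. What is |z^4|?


|z| = sqrt(100+36) = sqrt(136) = 11.6619
|z^4| = |z|^4 = (sqrt(136))^4 = 136^2 = 18496

|z^4| = 18496


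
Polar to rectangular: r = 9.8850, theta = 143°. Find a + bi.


a = 9.8850*cos(143°) = 9.8850*(-0.798636) = -7.8945
b = 9.8850*sin(143°) = 9.8850*0.601815 = 5.9489

-7.8945 + 5.9489i


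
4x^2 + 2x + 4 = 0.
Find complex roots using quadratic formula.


disc = 2^2 - 4*4*4 = 4 - 64 = -60
sqrt(|disc|) = sqrt(60) = 7.7460
Real part = -2/(2*4) = -0.2500
Imag part = 7.7460/(2*4) = 0.9682

-0.2500 ± 0.9682i


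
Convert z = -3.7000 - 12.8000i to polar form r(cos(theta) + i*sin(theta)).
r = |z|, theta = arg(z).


r = sqrt(13.69+163.84) = sqrt(177.53) = 13.3240
theta = atan2(-12.8, -3.7) = -106.1226 degrees

r = 13.3240, theta = -106.1226 degrees


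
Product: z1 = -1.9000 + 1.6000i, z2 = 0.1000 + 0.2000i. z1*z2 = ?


Real = -1.9*0.1 - 1.6*0.2 = -0.19 - 0.32 = -0.51
Imag = -1.9*0.2 + 0.1*1.6 = -0.38 + 0.16 = -0.22

-0.5100 - 0.2200i


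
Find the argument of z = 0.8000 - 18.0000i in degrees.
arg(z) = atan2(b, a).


Re = 0.8, Im = -18
arg = atan2(-18, 0.8) = -87.4552 degrees

arg(z) = -87.4552 degrees


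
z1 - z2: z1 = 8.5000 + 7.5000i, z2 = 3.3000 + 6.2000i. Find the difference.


Real: 8.5 - 3.3 = 5.2
Imag: 7.5 - 6.2 = 1.3

5.2000 + 1.3000i


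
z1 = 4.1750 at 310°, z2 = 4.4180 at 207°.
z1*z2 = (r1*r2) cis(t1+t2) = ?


r = 4.1750 * 4.4180 = 18.4451
theta = 310° + 207° = 517° = 157° (mod 360)

18.4451 cis(157°)


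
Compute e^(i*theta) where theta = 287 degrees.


cos(287°) = 0.2924
sin(287°) = -0.9563

e^(i*287°) = 0.2924 - 0.9563i


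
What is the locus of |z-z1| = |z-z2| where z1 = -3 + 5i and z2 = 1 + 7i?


Equal distances means the locus is the perpendicular bisector of z1 and z2.
Midpoint = ((-3+1)/2, (5+7)/2) = (-1.0000, 6.0000)

Perpendicular bisector through (-1.0000, 6.0000)


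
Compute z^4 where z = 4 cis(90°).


r^4 = 4^4 = 256
n*theta = 4*90° = 360° = 0° (mod 360)
a = 256*cos(0°) = 256.0000
b = 256*sin(0°) = 0

256 cis(0°) = 256.0000 + 0i


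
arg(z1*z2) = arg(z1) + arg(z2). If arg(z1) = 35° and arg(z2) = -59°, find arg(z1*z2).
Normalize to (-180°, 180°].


arg(z1*z2) = 35° - 59° = -24°
Normalized to (-180°, 180°]: -24°

-24°


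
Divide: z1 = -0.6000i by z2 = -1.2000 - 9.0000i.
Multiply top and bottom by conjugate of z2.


Conjugate of z2 = -1.2000 + 9.0000i
Numerator: (-0.6000i)(-1.2000 + 9.0000i) = 5.4000 + 0.7200i
Denominator: (-1.2)^2 + (-9)^2 = 82.44
Result = (5.4000 + 0.7200i)/82.44

0.0655 + 0.0087i


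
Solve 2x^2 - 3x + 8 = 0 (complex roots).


disc = (-3)^2 - 4*2*8 = 9 - 64 = -55
sqrt(|disc|) = sqrt(55) = 7.4162
Real part = 3/(2*2) = 0.7500
Imag part = 7.4162/(2*2) = 1.8540

0.7500 ± 1.8540i


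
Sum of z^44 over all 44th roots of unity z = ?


The roots are w_k = w^k with w = e^(2*pi*i/44), and (w^k)^44 = (w^44)^k.
So S = 1 + u + u^2 + ... + u^(43) with u = w^44.
44 = 1*44 + 0, so 44 is a multiple of 44 and u = (w^44)^1 = 1.
Every one of the 44 terms equals 1: S = 44

S = 44


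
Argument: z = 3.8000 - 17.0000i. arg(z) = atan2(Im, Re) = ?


Re = 3.8, Im = -17
arg = atan2(-17, 3.8) = -77.3998 degrees

arg(z) = -77.3998 degrees


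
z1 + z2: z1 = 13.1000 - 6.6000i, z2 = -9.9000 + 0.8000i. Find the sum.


Real: 13.1 - 9.9 = 3.2
Imag: -6.6 + 0.8 = -5.8

3.2000 - 5.8000i


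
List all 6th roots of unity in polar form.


The 6th roots of unity are cis(360k/6°) for k=0..5
Angle step = 360/6 = 60°
Primitive root: cis(60°)
Primitive root = 0.5000 + 0.8660i

6 roots at angles: 0°, 60°, 120°, 180°, 240°, 300°


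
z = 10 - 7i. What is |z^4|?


|z| = sqrt(100+49) = sqrt(149) = 12.2066
|z^4| = |z|^4 = (sqrt(149))^4 = 149^2 = 22201

|z^4| = 22201


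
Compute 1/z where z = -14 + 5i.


|z|^2 = 196+25 = 221
1/z = (-14 - 5i)/221

1/z = -0.0633 - 0.0226i


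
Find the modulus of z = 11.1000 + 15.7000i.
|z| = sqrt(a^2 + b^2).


|z| = sqrt(11.1^2 + 15.7^2) = sqrt(123.21 + 246.49) = sqrt(369.7) = 19.2276

|z| = 19.2276


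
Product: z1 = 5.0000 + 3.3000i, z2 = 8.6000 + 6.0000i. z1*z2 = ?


Real = 5*8.6 - 3.3*6 = 43 - 19.8 = 23.2
Imag = 5*6 + 8.6*3.3 = 30 + 28.38 = 58.38

23.2000 + 58.3800i


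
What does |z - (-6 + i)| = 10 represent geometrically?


|z - z0| = r is a circle with center z0 and radius r.
Center = (-6, 1), radius = 10

Circle with center (-6, 1) and radius 10


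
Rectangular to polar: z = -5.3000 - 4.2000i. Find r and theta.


r = sqrt(28.09+17.64) = sqrt(45.73) = 6.7624
theta = atan2(-4.2, -5.3) = -141.6048 degrees

r = 6.7624, theta = -141.6048 degrees


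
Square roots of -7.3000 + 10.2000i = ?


|z| = sqrt(53.29+104.04) = 12.5431
sqrt((|z|+a)/2) = sqrt((12.5431+(-7.3))/2) = sqrt(2.6216) = 1.6191
sqrt((|z|-a)/2) = sqrt((12.5431-(-7.3))/2) = sqrt(9.9216) = 3.1499

±(1.6191 + 3.1499i) i.e. 1.6191 + 3.1499i and -1.6191 - 3.1499i


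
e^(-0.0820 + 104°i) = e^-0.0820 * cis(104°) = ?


e^-0.0820 = 0.9213
cos(104°) = -0.2419
sin(104°) = 0.9703
Real = 0.9213*(-0.2419) = -0.2229
Imag = 0.9213*0.9703 = 0.8939

-0.2229 + 0.8939i


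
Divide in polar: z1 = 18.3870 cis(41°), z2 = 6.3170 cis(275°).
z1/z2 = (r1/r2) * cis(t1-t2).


r = 18.3870 / 6.3170 = 2.9107
theta = 41° - 275° = -234° = 126° (mod 360)

2.9107 cis(126°)


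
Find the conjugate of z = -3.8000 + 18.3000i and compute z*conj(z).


z_bar = -3.8000 - 18.3000i
z*z_bar = (-3.8)^2 + 18.3^2 = 14.44 + 334.89 = 349.33

z_bar = -3.8000 - 18.3000i, z*z_bar = 349.33


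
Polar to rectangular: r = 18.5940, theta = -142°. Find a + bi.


a = 18.5940*cos(-142°) = 18.5940*(-0.78801) = -14.6523
b = 18.5940*sin(-142°) = 18.5940*(-0.61566) = -11.4476

-14.6523 - 11.4476i


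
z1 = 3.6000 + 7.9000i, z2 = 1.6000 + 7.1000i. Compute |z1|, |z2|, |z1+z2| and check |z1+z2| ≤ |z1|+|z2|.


|z1| = sqrt(3.6^2 + 7.9^2) = sqrt(75.37) = 8.6816
|z2| = sqrt(1.6^2 + 7.1^2) = sqrt(52.97) = 7.2780
z1+z2 = 5.2000 + 15.0000i
|z1+z2| = sqrt(252.04) = 15.8758
|z1|+|z2| = 8.6816 + 7.2780 = 15.9596

|z1+z2| = 15.8758 ≤ |z1|+|z2| = 15.9596 (verified)


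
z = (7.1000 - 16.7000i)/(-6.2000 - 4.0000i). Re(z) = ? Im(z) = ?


Multiply by conjugate: (7.1000 - 16.7000i)(-6.2000 + 4.0000i) / ((-6.2)^2 + (-4)^2)
Numerator real = 7.1*(-6.2) - (16.7)*(-4) = 22.78
Numerator imag = -16.7*(-6.2) - 7.1*(-4) = 131.94
Denominator = 54.44
Re(z) = 22.78/54.44 = 0.4184
Im(z) = 131.94/54.44 = 2.4236

Re(z) = 0.4184, Im(z) = 2.4236


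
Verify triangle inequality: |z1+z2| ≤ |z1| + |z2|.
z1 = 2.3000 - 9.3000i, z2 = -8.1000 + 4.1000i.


|z1| = sqrt(2.3^2 + (-9.3)^2) = sqrt(91.78) = 9.5802
|z2| = sqrt((-8.1)^2 + 4.1^2) = sqrt(82.42) = 9.0785
z1+z2 = -5.8000 - 5.2000i
|z1+z2| = sqrt(60.68) = 7.7897
|z1|+|z2| = 9.5802 + 9.0785 = 18.6587

|z1+z2| = 7.7897 ≤ |z1|+|z2| = 18.6587 (verified)


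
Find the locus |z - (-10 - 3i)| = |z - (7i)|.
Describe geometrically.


Equal distances means the locus is the perpendicular bisector of z1 and z2.
Midpoint = ((-10+0)/2, (-3+7)/2) = (-5.0000, 2.0000)

Perpendicular bisector through (-5.0000, 2.0000)


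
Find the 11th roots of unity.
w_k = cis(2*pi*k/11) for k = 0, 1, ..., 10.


The 11th roots of unity are cis(360k/11°) for k=0..10
Angle step = 360/11 = 32.7273°
Primitive root: cis(32.7273°)
Primitive root = 0.8413 + 0.5406i

11 roots at angles: 0°, 32.7273°, 65.4545°, 98.1818°, 130.9091°, 163.6364°, 196.3636°, 229.0909°, 261.8182°, 294.5455°, 327.2727°


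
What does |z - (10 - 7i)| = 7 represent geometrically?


|z - z0| = r is a circle with center z0 and radius r.
Center = (10, -7), radius = 7

Circle with center (10, -7) and radius 7


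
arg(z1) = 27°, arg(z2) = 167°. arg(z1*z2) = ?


arg(z1*z2) = 27° + 167° = 194°
Normalized to (-180°, 180°]: -166°

-166°


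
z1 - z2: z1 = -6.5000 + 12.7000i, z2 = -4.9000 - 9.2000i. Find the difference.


Real: -6.5 + 4.9 = -1.6
Imag: 12.7 + 9.2 = 21.9

-1.6000 + 21.9000i


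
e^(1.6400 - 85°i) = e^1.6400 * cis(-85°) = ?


e^1.6400 = 5.1552
cos(-85°) = 0.08716
sin(-85°) = -0.9962
Real = 5.1552*0.08716 = 0.4493
Imag = 5.1552*(-0.9962) = -5.1356

0.4493 - 5.1356i


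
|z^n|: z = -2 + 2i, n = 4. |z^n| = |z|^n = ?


|z| = sqrt(4+4) = sqrt(8) = 2.8284
|z^4| = |z|^4 = (sqrt(8))^4 = 8^2 = 64

|z^4| = 64


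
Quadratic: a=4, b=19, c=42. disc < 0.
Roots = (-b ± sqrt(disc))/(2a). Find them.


disc = 19^2 - 4*4*42 = 361 - 672 = -311
sqrt(|disc|) = sqrt(311) = 17.6352
Real part = -19/(2*4) = -2.3750
Imag part = 17.6352/(2*4) = 2.2044

-2.3750 ± 2.2044i


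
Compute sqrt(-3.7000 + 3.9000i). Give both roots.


|z| = sqrt(13.69+15.21) = 5.3759
sqrt((|z|+a)/2) = sqrt((5.3759+(-3.7))/2) = sqrt(0.8379) = 0.9154
sqrt((|z|-a)/2) = sqrt((5.3759-(-3.7))/2) = sqrt(4.5379) = 2.1302

±(0.9154 + 2.1302i) i.e. 0.9154 + 2.1302i and -0.9154 - 2.1302i


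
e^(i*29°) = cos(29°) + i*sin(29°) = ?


cos(29°) = 0.8746
sin(29°) = 0.4848

e^(i*29°) = 0.8746 + 0.4848i


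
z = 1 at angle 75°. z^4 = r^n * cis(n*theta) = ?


r^4 = 1^4 = 1
n*theta = 4*75° = 300° = 300° (mod 360)
a = 1*cos(300°) = 0.5000
b = 1*sin(300°) = -0.8660

1 cis(300°) = 0.5000 - 0.8660i


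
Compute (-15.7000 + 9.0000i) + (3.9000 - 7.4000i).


Real: -15.7 + 3.9 = -11.8
Imag: 9 - 7.4 = 1.6

-11.8000 + 1.6000i


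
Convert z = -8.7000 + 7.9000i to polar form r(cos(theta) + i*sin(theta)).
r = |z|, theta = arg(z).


r = sqrt(75.69+62.41) = sqrt(138.1) = 11.7516
theta = atan2(7.9, -8.7) = 137.7591 degrees

r = 11.7516, theta = 137.7591 degrees


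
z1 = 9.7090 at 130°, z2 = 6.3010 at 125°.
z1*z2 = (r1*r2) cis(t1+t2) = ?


r = 9.7090 * 6.3010 = 61.1764
theta = 130° + 125° = 255° = 255° (mod 360)

61.1764 cis(255°)


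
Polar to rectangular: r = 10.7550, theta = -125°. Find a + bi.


a = 10.7550*cos(-125°) = 10.7550*(-0.573576) = -6.1688
b = 10.7550*sin(-125°) = 10.7550*(-0.81915) = -8.8100

-6.1688 - 8.8100i


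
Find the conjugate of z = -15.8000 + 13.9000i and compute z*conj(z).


z_bar = -15.8000 - 13.9000i
z*z_bar = (-15.8)^2 + 13.9^2 = 249.64 + 193.21 = 442.85

z_bar = -15.8000 - 13.9000i, z*z_bar = 442.85


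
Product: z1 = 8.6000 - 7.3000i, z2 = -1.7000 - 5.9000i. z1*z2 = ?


Real = 8.6*(-1.7) - (-7.3)*(-5.9) = -14.62 - 43.07 = -57.69
Imag = 8.6*(-5.9) - (1.7)*(-7.3) = -50.74 + 12.41 = -38.33

-57.6900 - 38.3300i


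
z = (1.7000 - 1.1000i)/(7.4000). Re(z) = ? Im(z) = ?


Multiply by conjugate: (1.7000 - 1.1000i)(7.4000) / (7.4^2 + 0^2)
Numerator real = 1.7*7.4 - (1.1)*0 = 12.58
Numerator imag = -1.1*7.4 - 1.7*0 = -8.14
Denominator = 54.76
Re(z) = 12.58/54.76 = 0.2297
Im(z) = -8.14/54.76 = -0.1486

Re(z) = 0.2297, Im(z) = -0.1486


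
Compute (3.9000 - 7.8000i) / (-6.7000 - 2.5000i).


Conjugate of z2 = -6.7000 + 2.5000i
Numerator: (3.9000 - 7.8000i)(-6.7000 + 2.5000i) = -6.6300 + 62.0100i
Denominator: (-6.7)^2 + (-2.5)^2 = 51.14
Result = (-6.6300 + 62.0100i)/51.14

-0.1296 + 1.2126i


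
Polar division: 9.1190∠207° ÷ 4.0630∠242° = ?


r = 9.1190 / 4.0630 = 2.2444
theta = 207° - 242° = -35° = 325° (mod 360)

2.2444 cis(325°)


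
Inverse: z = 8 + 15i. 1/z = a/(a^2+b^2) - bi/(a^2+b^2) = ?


|z|^2 = 64+225 = 289
1/z = (8 - 15i)/289

1/z = 0.0277 - 0.0519i


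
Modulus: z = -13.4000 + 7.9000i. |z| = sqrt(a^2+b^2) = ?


|z| = sqrt((-13.4)^2 + 7.9^2) = sqrt(179.56 + 62.41) = sqrt(241.97) = 15.5554

|z| = 15.5554


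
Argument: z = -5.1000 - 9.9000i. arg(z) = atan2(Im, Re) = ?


Re = -5.1, Im = -9.9
arg = atan2(-9.9, -5.1) = -117.2553 degrees

arg(z) = -117.2553 degrees


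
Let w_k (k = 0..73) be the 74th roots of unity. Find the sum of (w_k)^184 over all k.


The roots are w_k = w^k with w = e^(2*pi*i/74), and (w^k)^184 = (w^184)^k.
So S = 1 + u + u^2 + ... + u^(73) with u = w^184.
184 = 2*74 + 36, so 184 is not a multiple of 74: u = (w^74)^2 * w^36 = w^36 ≠ 1 (w is a primitive 74th root), while u^74 = (w^74)^184 = 1.
Geometric series: S = (1 - u^74)/(1 - u) = (1 - 1)/(1 - u) = 0

S = 0


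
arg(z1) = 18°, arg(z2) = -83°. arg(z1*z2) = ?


arg(z1*z2) = 18° - 83° = -65°
Normalized to (-180°, 180°]: -65°

-65°


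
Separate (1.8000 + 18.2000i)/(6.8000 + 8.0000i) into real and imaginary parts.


Multiply by conjugate: (1.8000 + 18.2000i)(6.8000 - 8.0000i) / (6.8^2 + 8^2)
Numerator real = 1.8*6.8 + 18.2*8 = 157.84
Numerator imag = 18.2*6.8 - 1.8*8 = 109.36
Denominator = 110.24
Re(z) = 157.84/110.24 = 1.4318
Im(z) = 109.36/110.24 = 0.9920

Re(z) = 1.4318, Im(z) = 0.9920


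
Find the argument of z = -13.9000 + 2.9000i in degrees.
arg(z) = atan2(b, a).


Re = -13.9, Im = 2.9
arg = atan2(2.9, -13.9) = 168.2153 degrees

arg(z) = 168.2153 degrees


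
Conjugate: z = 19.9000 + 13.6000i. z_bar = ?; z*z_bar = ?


z_bar = 19.9000 - 13.6000i
z*z_bar = 19.9^2 + 13.6^2 = 396.01 + 184.96 = 580.97

z_bar = 19.9000 - 13.6000i, z*z_bar = 580.97


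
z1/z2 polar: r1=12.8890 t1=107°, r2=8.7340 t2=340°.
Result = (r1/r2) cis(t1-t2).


r = 12.8890 / 8.7340 = 1.4757
theta = 107° - 340° = -233° = 127° (mod 360)

1.4757 cis(127°)


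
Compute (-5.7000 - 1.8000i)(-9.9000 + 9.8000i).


Real = -5.7*(-9.9) - (-1.8)*9.8 = 56.43 - (-17.64) = 74.07
Imag = -5.7*9.8 - (9.9)*(-1.8) = -55.86 + 17.82 = -38.04

74.0700 - 38.0400i


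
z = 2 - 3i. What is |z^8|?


|z| = sqrt(4+9) = sqrt(13) = 3.6056
|z^8| = |z|^8 = (sqrt(13))^8 = 13^4 = 28561

|z^8| = 28561


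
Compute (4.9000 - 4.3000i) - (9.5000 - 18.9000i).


Real: 4.9 - 9.5 = -4.6
Imag: -4.3 + 18.9 = 14.6

-4.6000 + 14.6000i


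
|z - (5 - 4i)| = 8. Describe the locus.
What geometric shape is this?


|z - z0| = r is a circle with center z0 and radius r.
Center = (5, -4), radius = 8

Circle with center (5, -4) and radius 8


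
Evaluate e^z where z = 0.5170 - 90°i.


e^0.5170 = 1.6770
cos(-90°) = 0
sin(-90°) = -1
Real = 1.6770*0 = 0
Imag = 1.6770*(-1) = -1.6770

0 - 1.6770i


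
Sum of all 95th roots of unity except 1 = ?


With w = e^(2*pi*i/95), all 95 of the 95th roots of unity w^0 = 1, w, ..., w^(94) sum to 0: 1 + w + ... + w^(94) = (1 - w^95)/(1 - w) = 0 since w^95 = 1, w ≠ 1.
Removing the root 1: w + w^2 + ... + w^(94) = 0 - 1 = -1

Sum = -1


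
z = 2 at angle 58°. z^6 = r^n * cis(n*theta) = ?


r^6 = 2^6 = 64
n*theta = 6*58° = 348° = 348° (mod 360)
a = 64*cos(348°) = 62.6014
b = 64*sin(348°) = -13.3063

64 cis(348°) = 62.6014 - 13.3063i


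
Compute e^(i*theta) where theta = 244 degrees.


cos(244°) = -0.4384
sin(244°) = -0.8988

e^(i*244°) = -0.4384 - 0.8988i


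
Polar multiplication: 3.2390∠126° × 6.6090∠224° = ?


r = 3.2390 * 6.6090 = 21.4066
theta = 126° + 224° = 350° = 350° (mod 360)

21.4066 cis(350°)


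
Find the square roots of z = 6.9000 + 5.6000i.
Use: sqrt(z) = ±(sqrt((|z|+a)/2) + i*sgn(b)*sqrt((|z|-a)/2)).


|z| = sqrt(47.61+31.36) = 8.8865
sqrt((|z|+a)/2) = sqrt((8.8865+6.9)/2) = sqrt(7.8933) = 2.8095
sqrt((|z|-a)/2) = sqrt((8.8865-6.9)/2) = sqrt(0.9933) = 0.9966

±(2.8095 + 0.9966i) i.e. 2.8095 + 0.9966i and -2.8095 - 0.9966i


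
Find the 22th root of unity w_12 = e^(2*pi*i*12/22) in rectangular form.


Angle = 360*12/22 = 196.3636°
a = cos(196.3636°) = -0.9595
b = sin(196.3636°) = -0.2817

-0.9595 - 0.2817i


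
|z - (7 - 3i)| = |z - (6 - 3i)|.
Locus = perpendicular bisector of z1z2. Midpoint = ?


Equal distances means the locus is the perpendicular bisector of z1 and z2.
Midpoint = ((7+6)/2, (-3+(-3))/2) = (6.5000, -3.0000)

Perpendicular bisector through (6.5000, -3.0000)


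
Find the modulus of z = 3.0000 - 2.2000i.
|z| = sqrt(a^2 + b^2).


|z| = sqrt(3^2 + (-2.2)^2) = sqrt(9 + 4.84) = sqrt(13.84) = 3.7202

|z| = 3.7202


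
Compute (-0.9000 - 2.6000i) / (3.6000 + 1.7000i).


Conjugate of z2 = 3.6000 - 1.7000i
Numerator: (-0.9000 - 2.6000i)(3.6000 - 1.7000i) = -7.6600 - 7.8300i
Denominator: 3.6^2 + 1.7^2 = 15.85
Result = (-7.6600 - 7.8300i)/15.85

-0.4833 - 0.4940i


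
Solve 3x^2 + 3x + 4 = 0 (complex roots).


disc = 3^2 - 4*3*4 = 9 - 48 = -39
sqrt(|disc|) = sqrt(39) = 6.2450
Real part = -3/(2*3) = -0.5000
Imag part = 6.2450/(2*3) = 1.0408

-0.5000 ± 1.0408i


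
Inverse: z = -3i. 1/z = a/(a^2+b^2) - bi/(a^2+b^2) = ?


|z|^2 = 0+9 = 9
1/z = (0 + 3i)/9

1/z = 0 + 0.3333i


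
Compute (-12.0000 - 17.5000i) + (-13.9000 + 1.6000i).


Real: -12 - 13.9 = -25.9
Imag: -17.5 + 1.6 = -15.9

-25.9000 - 15.9000i


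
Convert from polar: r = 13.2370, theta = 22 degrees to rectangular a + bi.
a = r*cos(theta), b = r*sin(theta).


a = 13.2370*cos(22°) = 13.2370*0.92718 = 12.2731
b = 13.2370*sin(22°) = 13.2370*0.37461 = 4.9587

12.2731 + 4.9587i


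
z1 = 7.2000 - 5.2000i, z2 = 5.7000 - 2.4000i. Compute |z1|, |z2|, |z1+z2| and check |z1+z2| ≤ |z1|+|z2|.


|z1| = sqrt(7.2^2 + (-5.2)^2) = sqrt(78.88) = 8.8814
|z2| = sqrt(5.7^2 + (-2.4)^2) = sqrt(38.25) = 6.1847
z1+z2 = 12.9000 - 7.6000i
|z1+z2| = sqrt(224.17) = 14.9723
|z1|+|z2| = 8.8814 + 6.1847 = 15.0661

|z1+z2| = 14.9723 ≤ |z1|+|z2| = 15.0661 (verified)


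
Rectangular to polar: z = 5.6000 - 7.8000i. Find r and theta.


r = sqrt(31.36+60.84) = sqrt(92.2) = 9.6021
theta = atan2(-7.8, 5.6) = -54.3236 degrees

r = 9.6021, theta = -54.3236 degrees


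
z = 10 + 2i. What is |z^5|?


|z| = sqrt(100+4) = sqrt(104) = 10.1980
|z^5| = |z|^5 = (sqrt(104))^5 = 104^2 * sqrt(104) = 10816*sqrt(104)

|z^5| = 10816*sqrt(104) ≈ 110301.9901


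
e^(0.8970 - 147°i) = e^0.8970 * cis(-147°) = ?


e^0.8970 = 2.4522
cos(-147°) = -0.83867
sin(-147°) = -0.54464
Real = 2.4522*(-0.83867) = -2.0566
Imag = 2.4522*(-0.54464) = -1.3356

-2.0566 - 1.3356i


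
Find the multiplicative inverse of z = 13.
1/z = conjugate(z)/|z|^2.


|z|^2 = 169+0 = 169
1/z = (13 - 0i)/169

1/z = 0.0769 + 0i


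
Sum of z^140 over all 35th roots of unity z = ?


The roots are w_k = w^k with w = e^(2*pi*i/35), and (w^k)^140 = (w^140)^k.
So S = 1 + u + u^2 + ... + u^(34) with u = w^140.
140 = 4*35 + 0, so 140 is a multiple of 35 and u = (w^35)^4 = 1.
Every one of the 35 terms equals 1: S = 35

S = 35


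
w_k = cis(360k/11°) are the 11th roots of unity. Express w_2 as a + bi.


Angle = 360*2/11 = 65.4545°
a = cos(65.4545°) = 0.4154
b = sin(65.4545°) = 0.9096

0.4154 + 0.9096i


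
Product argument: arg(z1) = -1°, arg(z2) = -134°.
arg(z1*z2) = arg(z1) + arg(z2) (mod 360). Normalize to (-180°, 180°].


arg(z1*z2) = -1° - 134° = -135°
Normalized to (-180°, 180°]: -135°

-135°


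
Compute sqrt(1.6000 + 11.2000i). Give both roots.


|z| = sqrt(2.56+125.44) = 11.3137
sqrt((|z|+a)/2) = sqrt((11.3137+1.6)/2) = sqrt(6.4569) = 2.5410
sqrt((|z|-a)/2) = sqrt((11.3137-1.6)/2) = sqrt(4.8569) = 2.2038

±(2.5410 + 2.2038i) i.e. 2.5410 + 2.2038i and -2.5410 - 2.2038i


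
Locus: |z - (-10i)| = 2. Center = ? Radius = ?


|z - z0| = r is a circle with center z0 and radius r.
Center = (0, -10), radius = 2

Circle with center (0, -10) and radius 2


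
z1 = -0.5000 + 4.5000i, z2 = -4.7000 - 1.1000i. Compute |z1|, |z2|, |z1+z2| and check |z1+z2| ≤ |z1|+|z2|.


|z1| = sqrt((-0.5)^2 + 4.5^2) = sqrt(20.5) = 4.5277
|z2| = sqrt((-4.7)^2 + (-1.1)^2) = sqrt(23.3) = 4.8270
z1+z2 = -5.2000 + 3.4000i
|z1+z2| = sqrt(38.6) = 6.2129
|z1|+|z2| = 4.5277 + 4.8270 = 9.3547

|z1+z2| = 6.2129 ≤ |z1|+|z2| = 9.3547 (verified)


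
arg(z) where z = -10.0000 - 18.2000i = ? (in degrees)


Re = -10, Im = -18.2
arg = atan2(-18.2, -10) = -118.7866 degrees

arg(z) = -118.7866 degrees


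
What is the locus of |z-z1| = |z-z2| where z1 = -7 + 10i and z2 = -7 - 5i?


Equal distances means the locus is the perpendicular bisector of z1 and z2.
Midpoint = ((-7+(-7))/2, (10+(-5))/2) = (-7.0000, 2.5000)

Perpendicular bisector through (-7.0000, 2.5000)


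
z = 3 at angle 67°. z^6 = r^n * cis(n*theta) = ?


r^6 = 3^6 = 729
n*theta = 6*67° = 402° = 42° (mod 360)
a = 729*cos(42°) = 541.7526
b = 729*sin(42°) = 487.7962

729 cis(42°) = 541.7526 + 487.7962i


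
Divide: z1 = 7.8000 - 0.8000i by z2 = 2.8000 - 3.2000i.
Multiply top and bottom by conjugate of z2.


Conjugate of z2 = 2.8000 + 3.2000i
Numerator: (7.8000 - 0.8000i)(2.8000 + 3.2000i) = 24.4000 + 22.7200i
Denominator: 2.8^2 + (-3.2)^2 = 18.08
Result = (24.4000 + 22.7200i)/18.08

1.3496 + 1.2566i


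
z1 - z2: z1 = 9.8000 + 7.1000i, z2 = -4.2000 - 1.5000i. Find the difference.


Real: 9.8 + 4.2 = 14
Imag: 7.1 + 1.5 = 8.6

14.0000 + 8.6000i


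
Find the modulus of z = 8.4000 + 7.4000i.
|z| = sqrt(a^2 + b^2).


|z| = sqrt(8.4^2 + 7.4^2) = sqrt(70.56 + 54.76) = sqrt(125.32) = 11.1946

|z| = 11.1946


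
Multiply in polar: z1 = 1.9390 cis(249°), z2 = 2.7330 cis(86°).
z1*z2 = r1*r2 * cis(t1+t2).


r = 1.9390 * 2.7330 = 5.2993
theta = 249° + 86° = 335° = 335° (mod 360)

5.2993 cis(335°)


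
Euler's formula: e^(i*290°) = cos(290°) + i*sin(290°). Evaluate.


cos(290°) = 0.3420
sin(290°) = -0.9397

e^(i*290°) = 0.3420 - 0.9397i


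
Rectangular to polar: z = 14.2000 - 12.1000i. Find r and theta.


r = sqrt(201.64+146.41) = sqrt(348.05) = 18.6561
theta = atan2(-12.1, 14.2) = -40.4347 degrees

r = 18.6561, theta = -40.4347 degrees


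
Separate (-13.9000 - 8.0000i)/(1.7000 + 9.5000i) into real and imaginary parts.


Multiply by conjugate: (-13.9000 - 8.0000i)(1.7000 - 9.5000i) / (1.7^2 + 9.5^2)
Numerator real = -13.9*1.7 - (8)*9.5 = -99.63
Numerator imag = -8*1.7 - (-13.9)*9.5 = 118.45
Denominator = 93.14
Re(z) = -99.63/93.14 = -1.0697
Im(z) = 118.45/93.14 = 1.2717

Re(z) = -1.0697, Im(z) = 1.2717


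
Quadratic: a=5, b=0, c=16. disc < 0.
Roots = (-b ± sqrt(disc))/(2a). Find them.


disc = 0^2 - 4*5*16 = 0 - 320 = -320
sqrt(|disc|) = sqrt(320) = 17.8885
Real part = 0/(2*5) = 0
Imag part = 17.8885/(2*5) = 1.7889

0 ± 1.7889i


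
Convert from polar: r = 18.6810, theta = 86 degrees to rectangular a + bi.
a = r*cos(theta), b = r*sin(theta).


a = 18.6810*cos(86°) = 18.6810*0.069756 = 1.3031
b = 18.6810*sin(86°) = 18.6810*0.997564 = 18.6355

1.3031 + 18.6355i


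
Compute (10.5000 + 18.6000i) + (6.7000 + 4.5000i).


Real: 10.5 + 6.7 = 17.2
Imag: 18.6 + 4.5 = 23.1

17.2000 + 23.1000i


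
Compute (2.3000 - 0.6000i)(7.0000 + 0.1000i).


Real = 2.3*7 - (-0.6)*0.1 = 16.1 - (-0.06) = 16.16
Imag = 2.3*0.1 + 7*(-0.6) = 0.23 - (4.2) = -3.97

16.1600 - 3.9700i


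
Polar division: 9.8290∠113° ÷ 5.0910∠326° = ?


r = 9.8290 / 5.0910 = 1.9307
theta = 113° - 326° = -213° = 147° (mod 360)

1.9307 cis(147°)


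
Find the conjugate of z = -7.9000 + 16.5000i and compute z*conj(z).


z_bar = -7.9000 - 16.5000i
z*z_bar = (-7.9)^2 + 16.5^2 = 62.41 + 272.25 = 334.66

z_bar = -7.9000 - 16.5000i, z*z_bar = 334.66


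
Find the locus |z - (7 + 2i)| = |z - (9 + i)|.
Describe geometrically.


Equal distances means the locus is the perpendicular bisector of z1 and z2.
Midpoint = ((7+9)/2, (2+1)/2) = (8.0000, 1.5000)

Perpendicular bisector through (8.0000, 1.5000)


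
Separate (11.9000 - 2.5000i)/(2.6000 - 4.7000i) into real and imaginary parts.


Multiply by conjugate: (11.9000 - 2.5000i)(2.6000 + 4.7000i) / (2.6^2 + (-4.7)^2)
Numerator real = 11.9*2.6 - (2.5)*(-4.7) = 42.69
Numerator imag = -2.5*2.6 - 11.9*(-4.7) = 49.43
Denominator = 28.85
Re(z) = 42.69/28.85 = 1.4797
Im(z) = 49.43/28.85 = 1.7133

Re(z) = 1.4797, Im(z) = 1.7133


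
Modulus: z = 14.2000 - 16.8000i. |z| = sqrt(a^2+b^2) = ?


|z| = sqrt(14.2^2 + (-16.8)^2) = sqrt(201.64 + 282.24) = sqrt(483.88) = 21.9973

|z| = 21.9973


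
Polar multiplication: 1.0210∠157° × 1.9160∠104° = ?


r = 1.0210 * 1.9160 = 1.9562
theta = 157° + 104° = 261° = 261° (mod 360)

1.9562 cis(261°)


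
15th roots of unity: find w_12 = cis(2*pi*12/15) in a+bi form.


Angle = 360*12/15 = 288°
a = cos(288°) = 0.3090
b = sin(288°) = -0.9511

0.3090 - 0.9511i


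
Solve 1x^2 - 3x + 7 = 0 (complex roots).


disc = (-3)^2 - 4*1*7 = 9 - 28 = -19
sqrt(|disc|) = sqrt(19) = 4.3589
Real part = 3/(2*1) = 1.5000
Imag part = 4.3589/(2*1) = 2.1794

1.5000 ± 2.1794i


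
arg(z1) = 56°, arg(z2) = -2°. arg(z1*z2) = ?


arg(z1*z2) = 56° - 2° = 54°
Normalized to (-180°, 180°]: 54°

54°


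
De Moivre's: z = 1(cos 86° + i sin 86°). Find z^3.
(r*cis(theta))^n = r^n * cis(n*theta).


r^3 = 1^3 = 1
n*theta = 3*86° = 258° = 258° (mod 360)
a = 1*cos(258°) = -0.2079
b = 1*sin(258°) = -0.9781

1 cis(258°) = -0.2079 - 0.9781i


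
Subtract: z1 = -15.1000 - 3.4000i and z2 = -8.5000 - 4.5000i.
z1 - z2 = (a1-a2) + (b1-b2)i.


Real: -15.1 + 8.5 = -6.6
Imag: -3.4 + 4.5 = 1.1

-6.6000 + 1.1000i


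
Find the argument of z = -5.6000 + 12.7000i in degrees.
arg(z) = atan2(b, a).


Re = -5.6, Im = 12.7
arg = atan2(12.7, -5.6) = 113.7948 degrees

arg(z) = 113.7948 degrees


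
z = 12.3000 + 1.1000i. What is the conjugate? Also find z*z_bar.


z_bar = 12.3000 - 1.1000i
z*z_bar = 12.3^2 + 1.1^2 = 151.29 + 1.21 = 152.5

z_bar = 12.3000 - 1.1000i, z*z_bar = 152.5


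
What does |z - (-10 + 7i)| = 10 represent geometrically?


|z - z0| = r is a circle with center z0 and radius r.
Center = (-10, 7), radius = 10

Circle with center (-10, 7) and radius 10


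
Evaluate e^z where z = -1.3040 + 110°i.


e^-1.3040 = 0.27144
cos(110°) = -0.342
sin(110°) = 0.9397
Real = 0.27144*(-0.342) = -0.0928
Imag = 0.27144*0.9397 = 0.2551

-0.0928 + 0.2551i


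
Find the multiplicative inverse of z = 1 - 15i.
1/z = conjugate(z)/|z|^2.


|z|^2 = 1+225 = 226
1/z = (1 + 15i)/226

1/z = 0.0044 + 0.0664i


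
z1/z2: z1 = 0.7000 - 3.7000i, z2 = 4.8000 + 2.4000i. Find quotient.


Conjugate of z2 = 4.8000 - 2.4000i
Numerator: (0.7000 - 3.7000i)(4.8000 - 2.4000i) = -5.5200 - 19.4400i
Denominator: 4.8^2 + 2.4^2 = 28.8
Result = (-5.5200 - 19.4400i)/28.8

-0.1917 - 0.6750i


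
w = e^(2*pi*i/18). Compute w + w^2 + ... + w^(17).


With w = e^(2*pi*i/18), all 18 of the 18th roots of unity w^0 = 1, w, ..., w^(17) sum to 0: 1 + w + ... + w^(17) = (1 - w^18)/(1 - w) = 0 since w^18 = 1, w ≠ 1.
Removing the root 1: w + w^2 + ... + w^(17) = 0 - 1 = -1

Sum = -1


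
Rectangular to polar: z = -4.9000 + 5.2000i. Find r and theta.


r = sqrt(24.01+27.04) = sqrt(51.05) = 7.1449
theta = atan2(5.2, -4.9) = 133.2986 degrees

r = 7.1449, theta = 133.2986 degrees


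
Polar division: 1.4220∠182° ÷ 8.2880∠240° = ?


r = 1.4220 / 8.2880 = 0.1716
theta = 182° - 240° = -58° = 302° (mod 360)

0.1716 cis(302°)


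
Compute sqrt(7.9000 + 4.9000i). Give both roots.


|z| = sqrt(62.41+24.01) = 9.2962
sqrt((|z|+a)/2) = sqrt((9.2962+7.9)/2) = sqrt(8.5981) = 2.9323
sqrt((|z|-a)/2) = sqrt((9.2962-7.9)/2) = sqrt(0.6981) = 0.8355

±(2.9323 + 0.8355i) i.e. 2.9323 + 0.8355i and -2.9323 - 0.8355i


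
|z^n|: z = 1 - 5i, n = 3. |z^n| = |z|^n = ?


|z| = sqrt(1+25) = sqrt(26) = 5.0990
|z^3| = |z|^3 = (sqrt(26))^3 = 26*sqrt(26)

|z^3| = 26*sqrt(26) ≈ 132.5745


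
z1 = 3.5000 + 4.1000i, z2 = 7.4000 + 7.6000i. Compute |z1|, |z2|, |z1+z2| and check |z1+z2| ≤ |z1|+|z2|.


|z1| = sqrt(3.5^2 + 4.1^2) = sqrt(29.06) = 5.3907
|z2| = sqrt(7.4^2 + 7.6^2) = sqrt(112.52) = 10.6075
z1+z2 = 10.9000 + 11.7000i
|z1+z2| = sqrt(255.7) = 15.9906
|z1|+|z2| = 5.3907 + 10.6075 = 15.9982

|z1+z2| = 15.9906 ≤ |z1|+|z2| = 15.9982 (verified)


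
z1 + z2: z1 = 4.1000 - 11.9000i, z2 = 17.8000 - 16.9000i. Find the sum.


Real: 4.1 + 17.8 = 21.9
Imag: -11.9 - 16.9 = -28.8

21.9000 - 28.8000i


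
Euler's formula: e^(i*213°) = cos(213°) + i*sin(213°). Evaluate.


cos(213°) = -0.8387
sin(213°) = -0.5446

e^(i*213°) = -0.8387 - 0.5446i


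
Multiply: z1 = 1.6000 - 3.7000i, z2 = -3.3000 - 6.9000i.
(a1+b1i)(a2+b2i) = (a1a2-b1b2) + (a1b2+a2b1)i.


Real = 1.6*(-3.3) - (-3.7)*(-6.9) = -5.28 - 25.53 = -30.81
Imag = 1.6*(-6.9) - (3.3)*(-3.7) = -11.04 + 12.21 = 1.17

-30.8100 + 1.1700i


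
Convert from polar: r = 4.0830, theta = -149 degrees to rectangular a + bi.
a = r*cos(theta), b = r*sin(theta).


a = 4.0830*cos(-149°) = 4.0830*(-0.85717) = -3.4998
b = 4.0830*sin(-149°) = 4.0830*(-0.51504) = -2.1029

-3.4998 - 2.1029i


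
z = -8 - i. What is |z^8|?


|z| = sqrt(64+1) = sqrt(65) = 8.0623
|z^8| = |z|^8 = (sqrt(65))^8 = 65^4 = 17850625

|z^8| = 17850625


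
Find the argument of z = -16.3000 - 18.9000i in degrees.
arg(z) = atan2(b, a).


Re = -16.3, Im = -18.9
arg = atan2(-18.9, -16.3) = -130.7756 degrees

arg(z) = -130.7756 degrees


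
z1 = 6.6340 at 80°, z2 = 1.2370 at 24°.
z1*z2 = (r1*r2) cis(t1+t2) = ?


r = 6.6340 * 1.2370 = 8.2063
theta = 80° + 24° = 104° = 104° (mod 360)

8.2063 cis(104°)


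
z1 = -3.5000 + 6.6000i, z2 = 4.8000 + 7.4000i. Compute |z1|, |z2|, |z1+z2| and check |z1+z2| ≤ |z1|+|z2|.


|z1| = sqrt((-3.5)^2 + 6.6^2) = sqrt(55.81) = 7.4706
|z2| = sqrt(4.8^2 + 7.4^2) = sqrt(77.8) = 8.8204
z1+z2 = 1.3000 + 14.0000i
|z1+z2| = sqrt(197.69) = 14.0602
|z1|+|z2| = 7.4706 + 8.8204 = 16.2910

|z1+z2| = 14.0602 ≤ |z1|+|z2| = 16.2910 (verified)


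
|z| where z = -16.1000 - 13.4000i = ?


|z| = sqrt((-16.1)^2 + (-13.4)^2) = sqrt(259.21 + 179.56) = sqrt(438.77) = 20.9468

|z| = 20.9468


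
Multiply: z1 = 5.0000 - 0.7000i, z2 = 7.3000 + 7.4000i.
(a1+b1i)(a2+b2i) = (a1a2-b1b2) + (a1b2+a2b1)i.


Real = 5*7.3 - (-0.7)*7.4 = 36.5 - (-5.18) = 41.68
Imag = 5*7.4 + 7.3*(-0.7) = 37 - (5.11) = 31.89

41.6800 + 31.8900i


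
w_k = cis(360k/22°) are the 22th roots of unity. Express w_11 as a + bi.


Angle = 360*11/22 = 180°
a = cos(180°) = -1.0000
b = sin(180°) = 0

-1.0000 + 0i


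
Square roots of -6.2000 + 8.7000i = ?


|z| = sqrt(38.44+75.69) = 10.6832
sqrt((|z|+a)/2) = sqrt((10.6832+(-6.2))/2) = sqrt(2.2416) = 1.4972
sqrt((|z|-a)/2) = sqrt((10.6832-(-6.2))/2) = sqrt(8.4416) = 2.9054

±(1.4972 + 2.9054i) i.e. 1.4972 + 2.9054i and -1.4972 - 2.9054i


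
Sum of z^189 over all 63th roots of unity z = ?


The roots are w_k = w^k with w = e^(2*pi*i/63), and (w^k)^189 = (w^189)^k.
So S = 1 + u + u^2 + ... + u^(62) with u = w^189.
189 = 3*63 + 0, so 189 is a multiple of 63 and u = (w^63)^3 = 1.
Every one of the 63 terms equals 1: S = 63

S = 63


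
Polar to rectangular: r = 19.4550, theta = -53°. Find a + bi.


a = 19.4550*cos(-53°) = 19.4550*0.601815 = 11.7083
b = 19.4550*sin(-53°) = 19.4550*(-0.79864) = -15.5375

11.7083 - 15.5375i


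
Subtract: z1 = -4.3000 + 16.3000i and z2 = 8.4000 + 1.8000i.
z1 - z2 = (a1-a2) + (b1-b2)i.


Real: -4.3 - 8.4 = -12.7
Imag: 16.3 - 1.8 = 14.5

-12.7000 + 14.5000i


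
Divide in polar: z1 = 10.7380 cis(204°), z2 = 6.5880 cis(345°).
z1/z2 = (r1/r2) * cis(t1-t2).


r = 10.7380 / 6.5880 = 1.6299
theta = 204° - 345° = -141° = 219° (mod 360)

1.6299 cis(219°)


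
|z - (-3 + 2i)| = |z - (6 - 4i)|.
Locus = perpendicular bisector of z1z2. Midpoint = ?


Equal distances means the locus is the perpendicular bisector of z1 and z2.
Midpoint = ((-3+6)/2, (2+(-4))/2) = (1.5000, -1.0000)

Perpendicular bisector through (1.5000, -1.0000)


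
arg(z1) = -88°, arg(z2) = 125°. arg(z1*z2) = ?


arg(z1*z2) = -88° + 125° = 37°
Normalized to (-180°, 180°]: 37°

37°


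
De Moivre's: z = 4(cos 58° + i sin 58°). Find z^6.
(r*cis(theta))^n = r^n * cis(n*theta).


r^6 = 4^6 = 4096
n*theta = 6*58° = 348° = 348° (mod 360)
a = 4096*cos(348°) = 4006.4926
b = 4096*sin(348°) = -851.6063

4096 cis(348°) = 4006.4926 - 851.6063i


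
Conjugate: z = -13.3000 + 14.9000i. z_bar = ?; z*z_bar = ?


z_bar = -13.3000 - 14.9000i
z*z_bar = (-13.3)^2 + 14.9^2 = 176.89 + 222.01 = 398.9

z_bar = -13.3000 - 14.9000i, z*z_bar = 398.9
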